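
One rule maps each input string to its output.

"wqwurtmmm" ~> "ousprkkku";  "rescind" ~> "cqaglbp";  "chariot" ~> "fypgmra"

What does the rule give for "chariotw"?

fypgmrua

What's happening: move the first character to the end, then shift every letter 2 places backward in the alphabet (wrapping around).
Applying that to "chariotw" gives "fypgmrua".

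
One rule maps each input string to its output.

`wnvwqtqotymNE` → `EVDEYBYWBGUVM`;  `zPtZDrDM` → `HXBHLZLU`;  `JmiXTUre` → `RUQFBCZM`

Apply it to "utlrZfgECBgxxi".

CBTZHNOMKJOFFQ

In each case the input is transformed by: shift every letter 8 places forward in the alphabet (wrapping around), then convert every letter to uppercase.
"utlrZfgECBgxxi" → "cbtzHnoMKJoffq" → "CBTZHNOMKJOFFQ".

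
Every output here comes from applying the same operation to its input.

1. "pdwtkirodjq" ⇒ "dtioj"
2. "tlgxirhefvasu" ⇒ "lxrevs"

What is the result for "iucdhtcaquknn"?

udtaun

The pattern: keep every other character starting from the second (positions 2nd, 4th, 6th, ...).
Applying that to "iucdhtcaquknn" gives "udtaun".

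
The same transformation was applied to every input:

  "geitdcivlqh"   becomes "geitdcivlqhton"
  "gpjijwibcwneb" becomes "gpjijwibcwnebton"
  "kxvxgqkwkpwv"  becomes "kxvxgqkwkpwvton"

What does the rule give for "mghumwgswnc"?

The transformation: append "ton".
Doing the same to "mghumwgswnc": "mghumwgswncton".

mghumwgswncton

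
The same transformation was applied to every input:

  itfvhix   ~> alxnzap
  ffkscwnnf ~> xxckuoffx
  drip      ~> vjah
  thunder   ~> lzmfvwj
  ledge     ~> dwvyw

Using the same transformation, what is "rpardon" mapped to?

jhsjvgf

The rule is to shift every letter 8 places backward in the alphabet (wrapping around).
On "rpardon" that produces "jhsjvgf".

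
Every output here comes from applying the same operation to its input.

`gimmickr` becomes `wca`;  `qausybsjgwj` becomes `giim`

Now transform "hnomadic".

xcy

Rule — keep one character in every 3, starting at position 1 (positions 1st, 4th, 7th, ...), then shift every letter 10 places backward in the alphabet (wrapping around).
"hnomadic" → "hmi" → "xcy".
(Check on "qausybsjgwj": → "qssw" → "giim" ✓)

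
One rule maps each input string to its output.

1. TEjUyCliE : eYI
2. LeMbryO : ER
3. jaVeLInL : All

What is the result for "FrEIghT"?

In each case the input is transformed by: flip the case of every letter, then keep one character in every 3, starting at position 2 (positions 2nd, 5th, 8th, ...).
On "FrEIghT": the first step gives "fReiGHt", and the second then gives "RG".

RG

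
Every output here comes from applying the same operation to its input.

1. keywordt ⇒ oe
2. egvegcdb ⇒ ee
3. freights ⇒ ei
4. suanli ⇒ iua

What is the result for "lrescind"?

What's happening: swap the front and back halves of the string, then keep only the vowels.
For "lrescind", step one produces "cindlres"; step two turns that into "ie".

ie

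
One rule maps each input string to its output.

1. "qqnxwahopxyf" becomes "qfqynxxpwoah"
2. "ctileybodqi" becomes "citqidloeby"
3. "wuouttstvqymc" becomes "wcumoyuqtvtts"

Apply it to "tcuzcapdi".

ticdupzac

The rule is to take characters alternately from the front and the back (1st, last, 2nd, 2nd-last, ...).
For "tcuzcapdi" the result is "ticdupzac".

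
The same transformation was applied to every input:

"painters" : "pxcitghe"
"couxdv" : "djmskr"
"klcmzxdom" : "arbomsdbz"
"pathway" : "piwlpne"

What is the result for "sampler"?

Looking at the pairs, the operation is to move the first character to the end, then shift every letter 11 places backward in the alphabet (wrapping around).
Applying both steps to "sampler": "amplers", then "pbeatgh".
(Check on "pathway": → "athwayp" → "piwlpne" ✓)

pbeatgh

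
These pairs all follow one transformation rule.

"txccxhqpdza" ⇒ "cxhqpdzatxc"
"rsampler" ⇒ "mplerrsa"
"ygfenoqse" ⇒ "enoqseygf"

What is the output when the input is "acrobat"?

The rule is to move the first 3 characters to the end (rotate left by 3).
Doing the same to "acrobat": "obatacr".

obatacr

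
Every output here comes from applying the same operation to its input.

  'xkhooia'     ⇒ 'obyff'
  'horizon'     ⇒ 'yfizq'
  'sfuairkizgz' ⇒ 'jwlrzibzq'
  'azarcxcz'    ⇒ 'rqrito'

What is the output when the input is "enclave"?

In each case the input is transformed by: shift every letter 9 places backward in the alphabet (wrapping around), then delete the last 2 characters.
Starting from "enclave": after the first operation, "vetcrmv"; after the second, "vetcr".

vetcr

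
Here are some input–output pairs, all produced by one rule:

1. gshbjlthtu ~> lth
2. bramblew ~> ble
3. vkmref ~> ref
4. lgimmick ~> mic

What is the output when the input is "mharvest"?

In each case the input is transformed by: swap the front and back halves of the string, then keep only the first 3 characters.
Working it through for "mharvest": intermediate "vestmhar", final "ves".

ves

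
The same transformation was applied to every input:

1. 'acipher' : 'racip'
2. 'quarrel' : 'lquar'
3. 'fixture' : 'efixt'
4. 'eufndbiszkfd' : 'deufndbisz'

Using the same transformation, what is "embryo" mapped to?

The rule is to move the last character to the front, then delete the last 2 characters.
For "embryo", step one produces "oembry"; step two turns that into "oemb".

oemb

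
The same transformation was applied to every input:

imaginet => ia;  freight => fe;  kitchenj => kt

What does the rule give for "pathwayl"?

pt

Looking at the pairs, the operation is to keep every other character starting from the first (positions 1st, 3rd, 5th, ...), then delete the last 2 characters.
Applying both steps to "pathwayl": "ptwy", then "pt".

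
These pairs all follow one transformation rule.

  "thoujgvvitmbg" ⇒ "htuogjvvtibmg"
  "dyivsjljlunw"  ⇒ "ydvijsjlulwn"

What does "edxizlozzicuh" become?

The pattern: swap each adjacent pair of characters (1↔2, 3↔4, ...).
On "edxizlozzicuh" that produces "deixlzzoizuch".

deixlzzoizuch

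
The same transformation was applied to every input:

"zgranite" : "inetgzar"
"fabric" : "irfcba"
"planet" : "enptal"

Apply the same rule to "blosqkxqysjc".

qxsycjlbsokq

The transformation: swap the front and back halves of the string, then swap each adjacent pair of characters (1↔2, 3↔4, ...).
For "blosqkxqysjc", step one produces "xqysjcblosqk"; step two turns that into "qxsycjlbsokq".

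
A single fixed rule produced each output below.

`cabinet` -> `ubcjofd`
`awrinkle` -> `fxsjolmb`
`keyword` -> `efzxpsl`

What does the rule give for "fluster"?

The rule is to swap the first and last characters, then shift every letter 1 place forward in the alphabet (wrapping around).
On "fluster": the first step gives "rlustef", and the second then gives "smvtufg".

smvtufg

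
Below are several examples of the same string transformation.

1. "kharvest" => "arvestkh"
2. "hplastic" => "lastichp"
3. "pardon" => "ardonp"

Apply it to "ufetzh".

The transformation: swap the front and back halves of the string, then move the last 2 characters to the front (rotate right by 2).
For "ufetzh", step one produces "tzhufe"; step two turns that into "fetzhu".

fetzhu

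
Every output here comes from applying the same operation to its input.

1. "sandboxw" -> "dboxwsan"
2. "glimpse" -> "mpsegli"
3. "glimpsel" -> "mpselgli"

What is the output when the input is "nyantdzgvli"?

ntdzgvlinya

Each output is the input with this applied: move the first 3 characters to the end (rotate left by 3).
Doing the same to "nyantdzgvli": "ntdzgvlinya".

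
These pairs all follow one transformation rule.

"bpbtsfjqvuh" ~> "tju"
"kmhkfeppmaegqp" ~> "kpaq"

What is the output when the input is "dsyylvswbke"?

The transformation: delete the first 2 characters, then keep one character in every 3, starting at position 2 (positions 2nd, 5th, 8th, ...).
On "dsyylvswbke": the first step gives "yylvswbke", and the second then gives "ysk".

ysk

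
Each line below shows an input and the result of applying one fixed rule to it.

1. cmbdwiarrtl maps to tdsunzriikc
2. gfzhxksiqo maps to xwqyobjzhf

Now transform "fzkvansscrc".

Looking at the pairs, the operation is to shift every letter 9 places backward in the alphabet (wrapping around).
Doing the same to "fzkvansscrc": "wqbmrejjtit".

wqbmrejjtit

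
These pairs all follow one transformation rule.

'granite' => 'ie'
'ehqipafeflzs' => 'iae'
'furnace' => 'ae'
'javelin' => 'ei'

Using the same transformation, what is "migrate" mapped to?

In each case the input is transformed by: delete the first 3 characters, then keep only the vowels.
Starting from "migrate": after the first operation, "rate"; after the second, "ae".
(Check on "javelin": → "elin" → "ei" ✓)

ae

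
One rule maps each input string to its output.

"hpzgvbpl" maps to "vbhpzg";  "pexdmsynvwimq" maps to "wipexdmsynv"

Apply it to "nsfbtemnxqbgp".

qbnsfbtemnx

The rule is to delete the last 2 characters, then move the last 2 characters to the front (rotate right by 2).
On "nsfbtemnxqbgp" that produces "qbnsfbtemnx".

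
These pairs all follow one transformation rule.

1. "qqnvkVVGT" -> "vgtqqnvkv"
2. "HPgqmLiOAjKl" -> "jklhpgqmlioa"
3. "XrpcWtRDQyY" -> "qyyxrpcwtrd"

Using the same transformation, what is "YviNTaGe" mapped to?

ageyvint

In each case the input is transformed by: move the last 3 characters to the front (rotate right by 3), then convert every letter to lowercase.
On "YviNTaGe": the first step gives "aGeYviNT", and the second then gives "ageyvint".
(Check on "HPgqmLiOAjKl": → "jKlHPgqmLiOA" → "jklhpgqmlioa" ✓)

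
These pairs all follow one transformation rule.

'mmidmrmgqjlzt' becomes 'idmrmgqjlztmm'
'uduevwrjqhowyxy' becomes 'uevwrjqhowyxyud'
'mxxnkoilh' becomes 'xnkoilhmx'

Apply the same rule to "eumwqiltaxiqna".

mwqiltaxiqnaeu

Looking at the pairs, the operation is to move the first 2 characters to the end (rotate left by 2).
On "eumwqiltaxiqna" that produces "mwqiltaxiqnaeu".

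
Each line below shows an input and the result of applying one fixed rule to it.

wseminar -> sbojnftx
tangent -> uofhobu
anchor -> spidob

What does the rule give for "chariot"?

upjsbid

What's happening: shift every letter 1 place forward in the alphabet (wrapping around), then reverse the string.
Starting from "chariot": after the first operation, "dibsjpu"; after the second, "upjsbid".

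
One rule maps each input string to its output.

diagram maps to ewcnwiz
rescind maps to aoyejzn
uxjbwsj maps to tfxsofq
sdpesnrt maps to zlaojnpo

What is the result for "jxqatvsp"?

The pattern: shift every letter 4 places backward in the alphabet (wrapping around), then move the first character to the end.
Starting from "jxqatvsp": after the first operation, "ftmwprol"; after the second, "tmwprolf".

tmwprolf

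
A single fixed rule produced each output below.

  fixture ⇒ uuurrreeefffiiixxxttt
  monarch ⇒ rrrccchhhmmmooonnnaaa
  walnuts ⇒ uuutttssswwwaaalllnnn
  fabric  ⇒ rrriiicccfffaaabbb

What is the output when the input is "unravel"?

vvveeellluuunnnrrraaa

What's happening: move the last 3 characters to the front (rotate right by 3), then repeat every character 3 times.
Working it through for "unravel": intermediate "velunra", final "vvveeellluuunnnrrraaa".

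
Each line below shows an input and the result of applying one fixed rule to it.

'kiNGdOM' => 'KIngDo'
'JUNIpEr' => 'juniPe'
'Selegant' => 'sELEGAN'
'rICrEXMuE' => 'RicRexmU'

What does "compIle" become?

COMPiL

Rule — flip the case of every letter, then delete the last character.
Working it through for "compIle": intermediate "COMPiLE", final "COMPiL".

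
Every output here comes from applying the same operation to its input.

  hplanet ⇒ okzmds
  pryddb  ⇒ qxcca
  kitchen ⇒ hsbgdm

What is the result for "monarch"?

In each case the input is transformed by: shift every letter 1 place backward in the alphabet (wrapping around), then delete the first character.
Working it through for "monarch": intermediate "lnmzqbg", final "nmzqbg".

nmzqbg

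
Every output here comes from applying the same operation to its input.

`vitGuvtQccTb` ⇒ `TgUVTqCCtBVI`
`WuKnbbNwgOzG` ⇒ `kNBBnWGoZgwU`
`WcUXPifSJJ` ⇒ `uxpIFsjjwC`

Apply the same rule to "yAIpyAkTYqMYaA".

iPYaKtyQmyAaYa

Looking at the pairs, the operation is to flip the case of every letter, then move the first 2 characters to the end (rotate left by 2).
On "yAIpyAkTYqMYaA": the first step gives "YaiPYaKtyQmyAa", and the second then gives "iPYaKtyQmyAaYa".
(Check on "WcUXPifSJJ": → "wCuxpIFsjj" → "uxpIFsjjwC" ✓)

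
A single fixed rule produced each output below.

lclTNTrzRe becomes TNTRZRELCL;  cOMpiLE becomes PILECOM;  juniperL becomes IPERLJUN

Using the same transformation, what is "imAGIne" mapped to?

Rule — move the first 3 characters to the end (rotate left by 3), then convert every letter to uppercase.
Working it through for "imAGIne": intermediate "GIneimA", final "GINEIMA".

GINEIMA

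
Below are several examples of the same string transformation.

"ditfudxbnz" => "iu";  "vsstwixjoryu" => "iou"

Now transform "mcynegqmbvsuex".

eue

The transformation: keep only the vowels.
Doing the same to "mcynegqmbvsuex": "eue".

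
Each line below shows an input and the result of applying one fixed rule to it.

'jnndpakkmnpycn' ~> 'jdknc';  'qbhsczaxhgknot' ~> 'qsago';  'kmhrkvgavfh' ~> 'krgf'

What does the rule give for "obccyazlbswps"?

oczss

The pattern: keep one character in every 3, starting at position 1 (positions 1st, 4th, 7th, ...).
On "obccyazlbswps" that produces "oczss".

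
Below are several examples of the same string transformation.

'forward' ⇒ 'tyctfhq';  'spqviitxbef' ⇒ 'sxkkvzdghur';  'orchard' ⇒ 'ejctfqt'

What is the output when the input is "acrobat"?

tqdcvce

Rule — shift every letter 2 places forward in the alphabet (wrapping around), then move the first 2 characters to the end (rotate left by 2).
Working it through for "acrobat": intermediate "cetqdcv", final "tqdcvce".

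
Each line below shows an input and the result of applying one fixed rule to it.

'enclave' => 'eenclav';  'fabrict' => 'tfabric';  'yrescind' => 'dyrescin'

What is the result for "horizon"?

nhorizo

The transformation: move the last character to the front.
So "horizon" becomes "nhorizo".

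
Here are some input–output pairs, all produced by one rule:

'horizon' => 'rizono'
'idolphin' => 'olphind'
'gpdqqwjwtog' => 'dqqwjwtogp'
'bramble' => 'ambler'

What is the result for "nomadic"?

Rule — delete the first character, then move the first character to the end.
Doing the same to "nomadic": "madico".

madico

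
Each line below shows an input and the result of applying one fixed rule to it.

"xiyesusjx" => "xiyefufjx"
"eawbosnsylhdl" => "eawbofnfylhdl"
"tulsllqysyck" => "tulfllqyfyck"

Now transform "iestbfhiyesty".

Each output is the input with this applied: replace every "s" with "f".
"iestbfhiyesty" → "ieftbfhiyefty".

ieftbfhiyefty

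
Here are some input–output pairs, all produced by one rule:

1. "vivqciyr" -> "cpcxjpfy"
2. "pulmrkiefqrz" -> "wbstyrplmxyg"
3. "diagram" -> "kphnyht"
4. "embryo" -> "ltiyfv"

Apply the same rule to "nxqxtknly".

uexearusf

In each case the input is transformed by: shift every letter 7 places forward in the alphabet (wrapping around).
On "nxqxtknly" that produces "uexearusf".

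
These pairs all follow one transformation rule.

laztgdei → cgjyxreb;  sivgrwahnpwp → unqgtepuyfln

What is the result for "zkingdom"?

mkxigleb

Looking at the pairs, the operation is to shift every letter 2 places backward in the alphabet (wrapping around), then move the last 2 characters to the front (rotate right by 2).
"zkingdom" → "xiglebmk" → "mkxigleb".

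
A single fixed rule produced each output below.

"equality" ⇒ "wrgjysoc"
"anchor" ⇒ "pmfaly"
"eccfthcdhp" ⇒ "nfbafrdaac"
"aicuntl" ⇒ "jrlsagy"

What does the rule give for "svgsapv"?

tnyqetq

Each output is the input with this applied: reverse the string, then shift every letter 2 places backward in the alphabet (wrapping around).
Starting from "svgsapv": after the first operation, "vpasgvs"; after the second, "tnyqetq".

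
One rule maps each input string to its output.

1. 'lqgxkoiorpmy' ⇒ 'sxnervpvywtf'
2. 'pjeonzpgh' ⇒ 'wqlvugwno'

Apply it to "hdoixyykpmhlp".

Looking at the pairs, the operation is to shift every letter 7 places forward in the alphabet (wrapping around).
So "hdoixyykpmhlp" becomes "okvpeffrwtosw".

okvpeffrwtosw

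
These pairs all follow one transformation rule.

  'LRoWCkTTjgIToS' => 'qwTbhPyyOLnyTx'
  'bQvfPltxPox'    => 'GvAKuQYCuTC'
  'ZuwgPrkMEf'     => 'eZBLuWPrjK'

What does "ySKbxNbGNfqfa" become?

The rule is to flip the case of every letter, then shift every letter 5 places forward in the alphabet (wrapping around).
For "ySKbxNbGNfqfa", step one produces "YskBXnBgnFQFA"; step two turns that into "DxpGCsGlsKVKF".

DxpGCsGlsKVKF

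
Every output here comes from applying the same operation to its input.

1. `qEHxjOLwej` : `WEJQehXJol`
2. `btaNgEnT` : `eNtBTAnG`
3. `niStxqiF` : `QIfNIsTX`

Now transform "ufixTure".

The pattern: move the last 3 characters to the front (rotate right by 3), then flip the case of every letter.
Applying both steps to "ufixTure": "ureufixT", then "UREUFIXt".

UREUFIXt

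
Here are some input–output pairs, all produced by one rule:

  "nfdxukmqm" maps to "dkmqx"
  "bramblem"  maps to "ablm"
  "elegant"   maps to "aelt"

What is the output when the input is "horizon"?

The rule is to sort the characters into alphabetical order, then keep every other character starting from the first (positions 1st, 3rd, 5th, ...).
For "horizon", step one produces "hinoorz"; step two turns that into "hnoz".

hnoz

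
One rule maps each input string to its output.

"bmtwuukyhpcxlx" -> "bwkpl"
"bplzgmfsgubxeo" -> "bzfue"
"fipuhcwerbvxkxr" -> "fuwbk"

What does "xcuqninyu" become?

xqn

The rule is to keep one character in every 3, starting at position 1 (positions 1st, 4th, 7th, ...).
Doing the same to "xcuqninyu": "xqn".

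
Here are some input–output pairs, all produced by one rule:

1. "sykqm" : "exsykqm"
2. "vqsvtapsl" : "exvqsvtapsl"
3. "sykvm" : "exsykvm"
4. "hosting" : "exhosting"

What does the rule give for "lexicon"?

exlexicon

Each output is the input with this applied: prepend "ex".
Applying that to "lexicon" gives "exlexicon".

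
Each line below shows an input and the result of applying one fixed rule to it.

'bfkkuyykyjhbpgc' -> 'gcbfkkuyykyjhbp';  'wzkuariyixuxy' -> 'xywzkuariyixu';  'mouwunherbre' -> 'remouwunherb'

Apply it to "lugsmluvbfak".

aklugsmluvbf

Rule — move the last 2 characters to the front (rotate right by 2).
"lugsmluvbfak" → "aklugsmluvbf".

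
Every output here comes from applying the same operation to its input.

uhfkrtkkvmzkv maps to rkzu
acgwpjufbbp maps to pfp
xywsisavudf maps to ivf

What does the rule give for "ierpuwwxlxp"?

uxp

Each output is the input with this applied: move the first 2 characters to the end (rotate left by 2), then keep one character in every 3, starting at position 3 (positions 3rd, 6th, 9th, ...).
On "ierpuwwxlxp": the first step gives "rpuwwxlxpie", and the second then gives "uxp".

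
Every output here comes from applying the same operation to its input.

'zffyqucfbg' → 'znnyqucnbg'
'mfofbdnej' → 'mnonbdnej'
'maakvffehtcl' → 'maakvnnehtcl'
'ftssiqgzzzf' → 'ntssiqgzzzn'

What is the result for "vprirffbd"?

vprirnnbd

Rule — replace every "f" with "n".
So "vprirffbd" becomes "vprirnnbd".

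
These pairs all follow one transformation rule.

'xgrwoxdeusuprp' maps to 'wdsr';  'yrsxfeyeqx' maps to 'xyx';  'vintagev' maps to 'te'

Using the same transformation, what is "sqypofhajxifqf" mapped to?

The pattern: delete the first character, then keep one character in every 3, starting at position 3 (positions 3rd, 6th, 9th, ...).
Starting from "sqypofhajxifqf": after the first operation, "qypofhajxifqf"; after the second, "phxq".

phxq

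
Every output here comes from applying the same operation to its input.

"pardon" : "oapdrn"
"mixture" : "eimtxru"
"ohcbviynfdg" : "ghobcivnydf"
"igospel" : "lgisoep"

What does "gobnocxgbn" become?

bognbcogxn

The transformation: swap each adjacent pair of characters (1↔2, 3↔4, ...), then move the last character to the front.
"gobnocxgbn" → "bognbcogxn".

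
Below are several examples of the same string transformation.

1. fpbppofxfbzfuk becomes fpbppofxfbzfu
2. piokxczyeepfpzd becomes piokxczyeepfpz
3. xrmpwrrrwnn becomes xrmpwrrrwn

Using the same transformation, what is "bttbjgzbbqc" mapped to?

Rule — delete the last character.
For "bttbjgzbbqc" the result is "bttbjgzbbq".

bttbjgzbbq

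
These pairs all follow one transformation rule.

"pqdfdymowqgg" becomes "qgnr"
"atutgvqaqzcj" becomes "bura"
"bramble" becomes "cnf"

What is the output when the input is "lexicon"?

What's happening: shift every letter 1 place forward in the alphabet (wrapping around), then keep one character in every 3, starting at position 1 (positions 1st, 4th, 7th, ...).
For "lexicon", step one produces "mfyjdpo"; step two turns that into "mjo".

mjo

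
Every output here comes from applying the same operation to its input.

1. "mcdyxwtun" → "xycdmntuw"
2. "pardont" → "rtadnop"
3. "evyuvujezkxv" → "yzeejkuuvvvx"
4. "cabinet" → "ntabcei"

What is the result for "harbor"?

Rule — sort the characters into alphabetical order, then move the last 2 characters to the front (rotate right by 2).
Starting from "harbor": after the first operation, "abhorr"; after the second, "rrabho".

rrabho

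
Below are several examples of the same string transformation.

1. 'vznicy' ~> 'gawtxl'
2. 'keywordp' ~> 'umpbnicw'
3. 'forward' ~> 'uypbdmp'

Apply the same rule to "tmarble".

The pattern: move the first 3 characters to the end (rotate left by 3), then shift every letter 2 places backward in the alphabet (wrapping around).
On "tmarble" that produces "pzjcrky".

pzjcrky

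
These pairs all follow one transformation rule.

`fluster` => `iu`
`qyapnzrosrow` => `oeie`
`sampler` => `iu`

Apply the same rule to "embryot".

uoe

Looking at the pairs, the operation is to shift every letter 10 places backward in the alphabet (wrapping around), then keep only the vowels.
Doing the same to "embryot": "uoe".
(Check on "fluster": → "vbkijuh" → "iu" ✓)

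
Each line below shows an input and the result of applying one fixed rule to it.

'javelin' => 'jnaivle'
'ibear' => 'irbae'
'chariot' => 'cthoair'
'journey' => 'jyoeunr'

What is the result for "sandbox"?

The pattern: take characters alternately from the front and the back (1st, last, 2nd, 2nd-last, ...).
So "sandbox" becomes "sxaonbd".

sxaonbd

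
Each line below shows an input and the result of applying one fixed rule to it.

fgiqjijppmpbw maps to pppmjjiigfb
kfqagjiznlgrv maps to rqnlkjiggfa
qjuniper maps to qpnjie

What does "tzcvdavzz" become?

zvvtdca

What's happening: sort the characters into reverse alphabetical order, then delete the first 2 characters.
On "tzcvdavzz": the first step gives "zzzvvtdca", and the second then gives "zvvtdca".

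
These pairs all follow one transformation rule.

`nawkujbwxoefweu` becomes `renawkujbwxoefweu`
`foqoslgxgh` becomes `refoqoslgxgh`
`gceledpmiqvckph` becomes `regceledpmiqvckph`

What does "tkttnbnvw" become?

The rule is to prepend "re".
Doing the same to "tkttnbnvw": "retkttnbnvw".

retkttnbnvw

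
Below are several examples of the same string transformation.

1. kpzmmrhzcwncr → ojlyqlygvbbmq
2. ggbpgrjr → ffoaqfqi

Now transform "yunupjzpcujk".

txtmiooytbji

What's happening: shift every letter 1 place backward in the alphabet (wrapping around), then swap each adjacent pair of characters (1↔2, 3↔4, ...).
Applying both steps to "yunupjzpcujk": "xtmtoiyobtij", then "txtmiooytbji".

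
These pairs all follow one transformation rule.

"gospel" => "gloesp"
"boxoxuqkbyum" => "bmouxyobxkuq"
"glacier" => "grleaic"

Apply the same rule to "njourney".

The transformation: take characters alternately from the front and the back (1st, last, 2nd, 2nd-last, ...).
For "njourney" the result is "nyjeonur".

nyjeonur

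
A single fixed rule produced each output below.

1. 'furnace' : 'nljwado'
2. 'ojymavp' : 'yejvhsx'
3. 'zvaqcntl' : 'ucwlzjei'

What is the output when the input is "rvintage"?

npjcwrea

The pattern: reverse the string, then shift every letter 9 places forward in the alphabet (wrapping around).
For "rvintage", step one produces "egatnivr"; step two turns that into "npjcwrea".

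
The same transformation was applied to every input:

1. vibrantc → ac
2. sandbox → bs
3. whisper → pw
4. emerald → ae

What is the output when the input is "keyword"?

ok

Looking at the pairs, the operation is to move the first 2 characters to the end (rotate left by 2), then keep one character in every 3, starting at position 3 (positions 3rd, 6th, 9th, ...).
"keyword" → "ok".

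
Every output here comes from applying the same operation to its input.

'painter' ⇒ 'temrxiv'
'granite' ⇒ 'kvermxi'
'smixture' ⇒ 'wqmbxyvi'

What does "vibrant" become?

In each case the input is transformed by: shift every letter 4 places forward in the alphabet (wrapping around).
For "vibrant" the result is "zmfverx".

zmfverx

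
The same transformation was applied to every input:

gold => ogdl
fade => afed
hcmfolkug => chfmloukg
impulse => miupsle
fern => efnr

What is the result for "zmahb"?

mzhab

Each output is the input with this applied: swap each adjacent pair of characters (1↔2, 3↔4, ...).
"zmahb" → "mzhab".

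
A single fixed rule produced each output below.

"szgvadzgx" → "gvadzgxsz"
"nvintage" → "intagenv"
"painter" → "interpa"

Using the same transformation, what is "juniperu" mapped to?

In each case the input is transformed by: move the first 2 characters to the end (rotate left by 2).
"juniperu" → "niperuju".

niperuju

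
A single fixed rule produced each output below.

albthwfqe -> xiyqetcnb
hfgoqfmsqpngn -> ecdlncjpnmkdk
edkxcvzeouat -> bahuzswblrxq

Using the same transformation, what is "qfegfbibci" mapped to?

The rule is to shift every letter 3 places backward in the alphabet (wrapping around).
Doing the same to "qfegfbibci": "ncbdcyfyzf".

ncbdcyfyzf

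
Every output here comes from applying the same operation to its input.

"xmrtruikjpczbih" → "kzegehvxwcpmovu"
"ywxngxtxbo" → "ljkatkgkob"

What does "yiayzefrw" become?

lvnlmrsej

What's happening: shift every letter 13 places forward in the alphabet (wrapping around) — i.e. ROT13.
On "yiayzefrw" that produces "lvnlmrsej".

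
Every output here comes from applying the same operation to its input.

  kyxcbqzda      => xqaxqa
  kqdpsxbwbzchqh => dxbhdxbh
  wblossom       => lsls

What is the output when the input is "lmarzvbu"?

In each case the input is transformed by: keep one character in every 3, starting at position 3 (positions 3rd, 6th, 9th, ...), then write the whole string twice.
Working it through for "lmarzvbu": intermediate "av", final "avav".

avav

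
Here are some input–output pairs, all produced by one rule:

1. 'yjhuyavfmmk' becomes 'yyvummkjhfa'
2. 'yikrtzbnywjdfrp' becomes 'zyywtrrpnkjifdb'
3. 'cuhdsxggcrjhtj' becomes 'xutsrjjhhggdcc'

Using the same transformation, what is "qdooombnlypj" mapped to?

yqpooonmljdb

Rule — sort the characters into reverse alphabetical order.
Doing the same to "qdooombnlypj": "yqpooonmljdb".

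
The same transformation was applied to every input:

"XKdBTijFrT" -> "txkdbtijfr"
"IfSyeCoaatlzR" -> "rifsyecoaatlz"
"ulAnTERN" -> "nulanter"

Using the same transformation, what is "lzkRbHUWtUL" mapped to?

llzkrbhuwtu

Rule — move the last character to the front, then convert every letter to lowercase.
Starting from "lzkRbHUWtUL": after the first operation, "LlzkRbHUWtU"; after the second, "llzkrbhuwtu".
(Check on "ulAnTERN": → "NulAnTER" → "nulanter" ✓)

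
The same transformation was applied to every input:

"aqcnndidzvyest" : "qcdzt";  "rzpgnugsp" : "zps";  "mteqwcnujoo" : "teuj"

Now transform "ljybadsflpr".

The transformation: swap each adjacent pair of characters (1↔2, 3↔4, ...), then keep one character in every 3, starting at position 1 (positions 1st, 4th, 7th, ...).
"ljybadsflpr" → "jlbydafsplr" → "jyfl".

jyfl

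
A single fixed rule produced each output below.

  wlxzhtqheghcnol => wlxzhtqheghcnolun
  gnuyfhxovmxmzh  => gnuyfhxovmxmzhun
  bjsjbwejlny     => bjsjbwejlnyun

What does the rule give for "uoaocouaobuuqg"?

The pattern: append "un".
"uoaocouaobuuqg" → "uoaocouaobuuqgun".

uoaocouaobuuqgun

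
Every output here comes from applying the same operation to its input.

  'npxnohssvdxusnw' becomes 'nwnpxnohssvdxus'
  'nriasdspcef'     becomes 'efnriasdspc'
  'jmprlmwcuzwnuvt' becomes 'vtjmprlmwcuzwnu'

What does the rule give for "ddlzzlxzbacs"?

csddlzzlxzba

Each output is the input with this applied: move the last 2 characters to the front (rotate right by 2).
For "ddlzzlxzbacs" the result is "csddlzzlxzba".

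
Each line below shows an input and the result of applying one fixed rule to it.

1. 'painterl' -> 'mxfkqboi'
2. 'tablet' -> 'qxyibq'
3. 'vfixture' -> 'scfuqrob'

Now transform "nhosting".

kelpqfkd

The transformation: shift every letter 3 places backward in the alphabet (wrapping around).
On "nhosting" that produces "kelpqfkd".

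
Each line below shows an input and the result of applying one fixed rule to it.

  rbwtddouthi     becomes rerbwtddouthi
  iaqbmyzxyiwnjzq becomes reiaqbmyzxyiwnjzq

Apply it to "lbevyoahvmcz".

The rule is to prepend "re".
For "lbevyoahvmcz" the result is "relbevyoahvmcz".

relbevyoahvmcz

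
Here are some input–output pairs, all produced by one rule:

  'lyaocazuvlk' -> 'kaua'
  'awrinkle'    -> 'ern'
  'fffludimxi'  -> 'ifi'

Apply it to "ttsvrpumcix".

xsmp

The pattern: take characters alternately from the front and the back (1st, last, 2nd, 2nd-last, ...), then keep one character in every 3, starting at position 2 (positions 2nd, 5th, 8th, ...).
For "ttsvrpumcix", step one produces "txtiscvmrup"; step two turns that into "xsmp".
(Check on "awrinkle": → "aewlrkin" → "ern" ✓)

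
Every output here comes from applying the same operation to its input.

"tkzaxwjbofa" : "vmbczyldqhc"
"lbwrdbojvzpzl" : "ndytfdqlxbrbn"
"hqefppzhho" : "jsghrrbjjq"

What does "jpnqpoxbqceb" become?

Rule — shift every letter 2 places forward in the alphabet (wrapping around).
"jpnqpoxbqceb" → "lrpsrqzdsegd".

lrpsrqzdsegd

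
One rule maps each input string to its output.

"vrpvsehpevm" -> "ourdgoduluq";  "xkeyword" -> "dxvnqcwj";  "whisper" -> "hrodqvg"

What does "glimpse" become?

The rule is to move the first 2 characters to the end (rotate left by 2), then shift every letter 1 place backward in the alphabet (wrapping around).
For "glimpse", step one produces "impsegl"; step two turns that into "hlordfk".

hlordfk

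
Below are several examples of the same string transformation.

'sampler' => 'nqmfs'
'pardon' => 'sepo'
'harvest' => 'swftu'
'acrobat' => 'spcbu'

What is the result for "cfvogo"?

The pattern: delete the first 2 characters, then shift every letter 1 place forward in the alphabet (wrapping around).
Working it through for "cfvogo": intermediate "vogo", final "wphp".
(Check on "pardon": → "rdon" → "sepo" ✓)

wphp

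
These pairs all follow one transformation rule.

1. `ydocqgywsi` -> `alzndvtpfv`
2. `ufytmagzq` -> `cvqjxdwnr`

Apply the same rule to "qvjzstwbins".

sgwpqtyfkpn

What's happening: shift every letter 3 places backward in the alphabet (wrapping around), then move the first character to the end.
On "qvjzstwbins": the first step gives "nsgwpqtyfkp", and the second then gives "sgwpqtyfkpn".
(Check on "ydocqgywsi": → "valzndvtpf" → "alzndvtpfv" ✓)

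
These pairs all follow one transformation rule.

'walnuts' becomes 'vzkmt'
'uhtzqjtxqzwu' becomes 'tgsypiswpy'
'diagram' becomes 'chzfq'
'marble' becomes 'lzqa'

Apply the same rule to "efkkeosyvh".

dejjdnrx

In each case the input is transformed by: shift every letter 1 place backward in the alphabet (wrapping around), then delete the last 2 characters.
Starting from "efkkeosyvh": after the first operation, "dejjdnrxug"; after the second, "dejjdnrx".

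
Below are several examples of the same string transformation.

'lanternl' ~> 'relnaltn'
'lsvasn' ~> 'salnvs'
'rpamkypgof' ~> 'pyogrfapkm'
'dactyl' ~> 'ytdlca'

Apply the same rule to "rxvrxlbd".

lxdbxrrv

Rule — swap the front and back halves of the string, then swap each adjacent pair of characters (1↔2, 3↔4, ...).
Working it through for "rxvrxlbd": intermediate "xlbdrxvr", final "lxdbxrrv".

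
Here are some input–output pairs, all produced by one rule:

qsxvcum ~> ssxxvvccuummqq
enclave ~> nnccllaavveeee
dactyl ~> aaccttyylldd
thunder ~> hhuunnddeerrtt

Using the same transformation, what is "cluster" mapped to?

lluusstteerrcc

What's happening: double every character, then move the first 2 characters to the end (rotate left by 2).
Starting from "cluster": after the first operation, "cclluusstteerr"; after the second, "lluusstteerrcc".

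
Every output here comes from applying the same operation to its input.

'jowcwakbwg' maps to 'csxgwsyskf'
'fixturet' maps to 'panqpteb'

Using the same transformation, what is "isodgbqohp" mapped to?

Each output is the input with this applied: reverse the string, then shift every letter 4 places backward in the alphabet (wrapping around).
For "isodgbqohp" the result is "ldkmxczkoe".

ldkmxczkoe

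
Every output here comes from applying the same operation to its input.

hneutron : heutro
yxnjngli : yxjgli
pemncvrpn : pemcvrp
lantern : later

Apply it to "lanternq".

Rule — remove every "n".
"lanternq" → "laterq".

laterq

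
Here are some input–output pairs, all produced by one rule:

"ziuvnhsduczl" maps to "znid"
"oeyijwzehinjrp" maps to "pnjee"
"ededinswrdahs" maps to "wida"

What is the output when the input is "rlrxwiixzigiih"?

xwlhg

The pattern: keep one character in every 3, starting at position 2 (positions 2nd, 5th, 8th, ...), then sort the characters into reverse alphabetical order.
On "rlrxwiixzigiih" that produces "xwlhg".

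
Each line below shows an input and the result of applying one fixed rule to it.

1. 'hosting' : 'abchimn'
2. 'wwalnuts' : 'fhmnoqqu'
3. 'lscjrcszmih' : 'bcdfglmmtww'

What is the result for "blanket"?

What's happening: shift every letter 6 places backward in the alphabet (wrapping around), then sort the characters into alphabetical order.
Applying both steps to "blanket": "vfuheyn", then "efhnuvy".

efhnuvy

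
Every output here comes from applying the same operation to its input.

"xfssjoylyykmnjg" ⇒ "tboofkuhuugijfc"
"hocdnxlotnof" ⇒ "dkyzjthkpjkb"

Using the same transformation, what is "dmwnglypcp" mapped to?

zisjchulyl

The transformation: shift every letter 4 places backward in the alphabet (wrapping around).
On "dmwnglypcp" that produces "zisjchulyl".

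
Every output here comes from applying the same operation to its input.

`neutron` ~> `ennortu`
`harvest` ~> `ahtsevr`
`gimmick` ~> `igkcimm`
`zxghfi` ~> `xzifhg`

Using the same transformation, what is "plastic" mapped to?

lpcitsa

What's happening: move the first 2 characters to the end (rotate left by 2), then reverse the string.
Applying both steps to "plastic": "asticpl", then "lpcitsa".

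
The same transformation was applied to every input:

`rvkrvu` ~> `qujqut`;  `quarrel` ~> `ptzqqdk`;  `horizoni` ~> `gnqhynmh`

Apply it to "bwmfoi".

What's happening: shift every letter 1 place backward in the alphabet (wrapping around).
Doing the same to "bwmfoi": "avlenh".

avlenh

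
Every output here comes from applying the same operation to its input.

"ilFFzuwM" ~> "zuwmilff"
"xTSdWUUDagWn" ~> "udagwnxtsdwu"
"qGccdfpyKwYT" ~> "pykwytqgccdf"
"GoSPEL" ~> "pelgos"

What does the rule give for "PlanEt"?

Rule — swap the front and back halves of the string, then convert every letter to lowercase.
Working it through for "PlanEt": intermediate "nEtPla", final "netpla".
(Check on "GoSPEL": → "PELGoS" → "pelgos" ✓)

netpla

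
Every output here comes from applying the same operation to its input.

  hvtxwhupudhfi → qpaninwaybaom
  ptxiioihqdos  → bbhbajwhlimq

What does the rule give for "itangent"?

Each output is the input with this applied: shift every letter 7 places backward in the alphabet (wrapping around), then move the first 3 characters to the end (rotate left by 3).
Working it through for "itangent": intermediate "bmtgzxgm", final "gzxgmbmt".
(Check on "ptxiioihqdos": → "imqbbhbajwhl" → "bbhbajwhlimq" ✓)

gzxgmbmt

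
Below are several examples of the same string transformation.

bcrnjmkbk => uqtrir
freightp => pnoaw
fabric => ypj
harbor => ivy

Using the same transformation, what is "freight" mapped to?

pnoa

The transformation: shift every letter 7 places forward in the alphabet (wrapping around), then delete the first 3 characters.
Starting from "freight": after the first operation, "mylpnoa"; after the second, "pnoa".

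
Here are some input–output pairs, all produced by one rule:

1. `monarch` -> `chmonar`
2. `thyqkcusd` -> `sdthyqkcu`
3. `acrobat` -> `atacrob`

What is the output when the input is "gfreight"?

htgfreig

The transformation: move the last 2 characters to the front (rotate right by 2).
"gfreight" → "htgfreig".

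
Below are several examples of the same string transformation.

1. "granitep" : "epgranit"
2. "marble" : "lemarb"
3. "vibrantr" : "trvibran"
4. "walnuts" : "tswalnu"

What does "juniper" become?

Looking at the pairs, the operation is to move the last 2 characters to the front (rotate right by 2).
"juniper" → "erjunip".

erjunip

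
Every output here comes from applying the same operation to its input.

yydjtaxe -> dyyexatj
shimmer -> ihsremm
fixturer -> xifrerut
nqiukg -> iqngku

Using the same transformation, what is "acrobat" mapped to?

rcatabo

The rule is to reverse the string, then move the last 3 characters to the front (rotate right by 3).
Applying that to "acrobat" gives "rcatabo".
(Check on "shimmer": → "remmihs" → "ihsremm" ✓)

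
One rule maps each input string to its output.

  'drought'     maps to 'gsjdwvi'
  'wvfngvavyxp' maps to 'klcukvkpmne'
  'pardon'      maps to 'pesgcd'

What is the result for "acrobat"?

rpdgpqi

The rule is to shift every letter 11 places backward in the alphabet (wrapping around), then swap each adjacent pair of characters (1↔2, 3↔4, ...).
"acrobat" → "prgdqpi" → "rpdgpqi".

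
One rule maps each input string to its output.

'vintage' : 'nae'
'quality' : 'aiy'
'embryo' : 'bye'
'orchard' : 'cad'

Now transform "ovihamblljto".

iablto

What's happening: move the first character to the end, then keep every other character starting from the second (positions 2nd, 4th, 6th, ...).
So "ovihamblljto" becomes "iablto".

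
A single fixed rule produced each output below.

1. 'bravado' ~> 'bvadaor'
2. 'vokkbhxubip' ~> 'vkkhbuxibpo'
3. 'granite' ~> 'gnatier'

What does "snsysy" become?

The rule is to swap each adjacent pair of characters (1↔2, 3↔4, ...), then move the first character to the end.
Working it through for "snsysy": intermediate "nsysys", final "sysysn".

sysysn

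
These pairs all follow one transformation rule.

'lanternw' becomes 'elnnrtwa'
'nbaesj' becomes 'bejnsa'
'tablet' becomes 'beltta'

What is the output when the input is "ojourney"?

jnooruye

The transformation: sort the characters into alphabetical order, then move the first character to the end.
Doing the same to "ojourney": "jnooruye".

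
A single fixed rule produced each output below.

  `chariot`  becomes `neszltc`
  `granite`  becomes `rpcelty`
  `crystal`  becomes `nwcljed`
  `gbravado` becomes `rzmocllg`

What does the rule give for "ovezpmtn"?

The rule is to shift every letter 11 places forward in the alphabet (wrapping around), then take characters alternately from the front and the back (1st, last, 2nd, 2nd-last, ...).
For "ovezpmtn", step one produces "zgpkaxey"; step two turns that into "zygepxka".
(Check on "gbravado": → "rmclgloz" → "rzmocllg" ✓)

zygepxka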